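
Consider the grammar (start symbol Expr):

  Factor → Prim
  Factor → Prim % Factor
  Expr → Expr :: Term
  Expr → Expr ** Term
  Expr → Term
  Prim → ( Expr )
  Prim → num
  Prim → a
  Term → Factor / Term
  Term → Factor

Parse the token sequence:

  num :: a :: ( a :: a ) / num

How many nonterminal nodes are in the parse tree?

23

[Expr [Expr [Expr [Term [Factor [Prim num]]]] :: [Term [Factor [Prim a]]]] :: [Term [Factor [Prim ( [Expr [Expr [Term [Factor [Prim a]]]] :: [Term [Factor [Prim a]]]] )]] / [Term [Factor [Prim num]]]]]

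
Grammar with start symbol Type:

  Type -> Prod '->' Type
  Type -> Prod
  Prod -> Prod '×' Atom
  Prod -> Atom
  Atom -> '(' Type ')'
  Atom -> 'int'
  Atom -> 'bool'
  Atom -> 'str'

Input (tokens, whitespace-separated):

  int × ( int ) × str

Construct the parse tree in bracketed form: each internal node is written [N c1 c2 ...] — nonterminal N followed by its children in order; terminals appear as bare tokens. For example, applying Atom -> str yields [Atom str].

Type
Prod
Prod × Atom
Prod × Atom × Atom
Atom × Atom × Atom
int × Atom × Atom
int × ( Type ) × Atom
int × ( Prod ) × Atom
int × ( Atom ) × Atom
int × ( int ) × Atom
int × ( int ) × str

[Type [Prod [Prod [Prod [Atom int]] × [Atom ( [Type [Prod [Atom int]]] )]] × [Atom str]]]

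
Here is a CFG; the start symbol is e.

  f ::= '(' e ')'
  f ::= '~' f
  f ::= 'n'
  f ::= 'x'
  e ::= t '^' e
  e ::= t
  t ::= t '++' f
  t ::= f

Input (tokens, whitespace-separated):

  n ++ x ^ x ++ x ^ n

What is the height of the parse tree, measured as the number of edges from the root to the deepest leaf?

[e [t [t [f n]] ++ [f x]] ^ [e [t [t [f x]] ++ [f x]] ^ [e [t [f n]]]]]

5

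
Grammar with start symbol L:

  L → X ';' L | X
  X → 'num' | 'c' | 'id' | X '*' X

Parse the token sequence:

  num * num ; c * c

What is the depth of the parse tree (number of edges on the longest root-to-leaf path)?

[L [X [X num] * [X num]] ; [L [X [X c] * [X c]]]]

4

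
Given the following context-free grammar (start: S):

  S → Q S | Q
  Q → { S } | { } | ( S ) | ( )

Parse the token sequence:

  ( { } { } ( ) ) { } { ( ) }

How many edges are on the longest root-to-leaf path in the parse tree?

6

[S [Q ( [S [Q { }] [S [Q { }] [S [Q ( )]]]] )] [S [Q { }] [S [Q { [S [Q ( )]] }]]]]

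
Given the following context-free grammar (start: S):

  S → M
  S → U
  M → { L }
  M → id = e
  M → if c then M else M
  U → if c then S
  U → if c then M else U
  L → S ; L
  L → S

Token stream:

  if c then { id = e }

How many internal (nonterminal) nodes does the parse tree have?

[S [U if c then [S [M { [L [S [M id = e]]] }]]]]

7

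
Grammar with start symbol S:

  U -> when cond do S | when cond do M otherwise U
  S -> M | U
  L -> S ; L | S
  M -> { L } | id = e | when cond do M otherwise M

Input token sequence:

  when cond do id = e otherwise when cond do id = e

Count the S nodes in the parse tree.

2

[S [U when cond do [M id = e] otherwise [U when cond do [S [M id = e]]]]]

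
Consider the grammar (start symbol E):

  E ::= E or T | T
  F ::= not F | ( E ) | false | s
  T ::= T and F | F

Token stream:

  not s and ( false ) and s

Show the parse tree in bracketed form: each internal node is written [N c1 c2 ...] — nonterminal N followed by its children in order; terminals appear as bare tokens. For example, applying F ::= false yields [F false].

E
T
T and F
T and F and F
F and F and F
not F and F and F
not s and F and F
not s and ( E ) and F
not s and ( T ) and F
not s and ( F ) and F
not s and ( false ) and F
not s and ( false ) and s

[E [T [T [T [F not [F s]]] and [F ( [E [T [F false]]] )]] and [F s]]]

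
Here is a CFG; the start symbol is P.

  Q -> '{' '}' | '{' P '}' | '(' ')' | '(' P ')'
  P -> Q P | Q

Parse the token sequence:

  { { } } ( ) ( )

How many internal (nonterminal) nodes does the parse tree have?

8

[P [Q { [P [Q { }]] }] [P [Q ( )] [P [Q ( )]]]]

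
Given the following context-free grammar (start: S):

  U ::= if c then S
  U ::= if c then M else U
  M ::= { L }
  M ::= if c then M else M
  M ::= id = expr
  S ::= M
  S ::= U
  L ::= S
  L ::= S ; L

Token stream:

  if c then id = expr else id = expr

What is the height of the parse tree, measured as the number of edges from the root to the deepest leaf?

[S [M if c then [M id = expr] else [M id = expr]]]

3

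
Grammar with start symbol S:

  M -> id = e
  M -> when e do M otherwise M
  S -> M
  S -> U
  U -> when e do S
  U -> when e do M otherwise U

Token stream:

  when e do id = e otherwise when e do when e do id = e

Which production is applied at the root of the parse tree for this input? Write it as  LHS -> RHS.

[S [U when e do [M id = e] otherwise [U when e do [S [U when e do [S [M id = e]]]]]]]

S -> U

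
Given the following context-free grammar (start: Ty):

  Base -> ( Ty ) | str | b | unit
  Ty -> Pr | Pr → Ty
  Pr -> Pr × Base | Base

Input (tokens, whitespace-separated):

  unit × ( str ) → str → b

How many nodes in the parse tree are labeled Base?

5

[Ty [Pr [Pr [Base unit]] × [Base ( [Ty [Pr [Base str]]] )]] → [Ty [Pr [Base str]] → [Ty [Pr [Base b]]]]]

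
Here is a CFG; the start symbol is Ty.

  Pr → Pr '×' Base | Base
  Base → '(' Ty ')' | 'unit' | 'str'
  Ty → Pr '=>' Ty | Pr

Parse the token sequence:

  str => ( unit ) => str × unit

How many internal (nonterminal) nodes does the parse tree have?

14

[Ty [Pr [Base str]] => [Ty [Pr [Base ( [Ty [Pr [Base unit]]] )]] => [Ty [Pr [Pr [Base str]] × [Base unit]]]]]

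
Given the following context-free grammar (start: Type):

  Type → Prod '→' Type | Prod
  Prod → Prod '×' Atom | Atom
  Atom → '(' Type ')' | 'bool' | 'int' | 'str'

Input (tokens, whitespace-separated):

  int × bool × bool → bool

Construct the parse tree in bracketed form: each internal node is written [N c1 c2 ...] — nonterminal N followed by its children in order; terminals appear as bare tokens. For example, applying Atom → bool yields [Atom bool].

[Type [Prod [Prod [Prod [Atom int]] × [Atom bool]] × [Atom bool]] → [Type [Prod [Atom bool]]]]

Type
Prod → Type
Prod × Atom → Type
Prod × Atom × Atom → Type
Atom × Atom × Atom → Type
int × Atom × Atom → Type
int × bool × Atom → Type
int × bool × bool → Type
int × bool × bool → Prod
int × bool × bool → Atom
int × bool × bool → bool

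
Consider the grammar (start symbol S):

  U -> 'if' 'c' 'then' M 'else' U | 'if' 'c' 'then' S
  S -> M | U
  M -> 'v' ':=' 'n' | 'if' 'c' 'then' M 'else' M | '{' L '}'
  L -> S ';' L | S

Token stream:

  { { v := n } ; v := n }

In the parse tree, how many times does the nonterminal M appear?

4

[S [M { [L [S [M { [L [S [M v := n]]] }]] ; [L [S [M v := n]]]] }]]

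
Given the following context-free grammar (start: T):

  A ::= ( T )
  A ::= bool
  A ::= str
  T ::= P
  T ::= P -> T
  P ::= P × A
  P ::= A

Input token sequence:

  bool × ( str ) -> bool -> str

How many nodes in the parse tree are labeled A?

5

[T [P [P [A bool]] × [A ( [T [P [A str]]] )]] -> [T [P [A bool]] -> [T [P [A str]]]]]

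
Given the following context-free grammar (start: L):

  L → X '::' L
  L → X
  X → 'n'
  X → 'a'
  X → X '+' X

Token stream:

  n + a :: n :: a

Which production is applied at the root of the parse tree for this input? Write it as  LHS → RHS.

[L [X [X n] + [X a]] :: [L [X n] :: [L [X a]]]]

L → X '::' L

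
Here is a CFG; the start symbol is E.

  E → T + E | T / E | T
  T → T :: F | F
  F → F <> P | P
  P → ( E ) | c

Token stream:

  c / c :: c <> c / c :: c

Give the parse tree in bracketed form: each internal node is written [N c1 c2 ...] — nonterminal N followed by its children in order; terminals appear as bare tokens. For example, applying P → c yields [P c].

E
T / E
F / E
P / E
c / E
c / T / E
c / T :: F / E
c / F :: F / E
c / P :: F / E
c / c :: F / E
c / c :: F <> P / E
c / c :: P <> P / E
c / c :: c <> P / E
c / c :: c <> c / E
c / c :: c <> c / T
c / c :: c <> c / T :: F
c / c :: c <> c / F :: F
c / c :: c <> c / P :: F
c / c :: c <> c / c :: F
c / c :: c <> c / c :: P
c / c :: c <> c / c :: c

[E [T [F [P c]]] / [E [T [T [F [P c]]] :: [F [F [P c]] <> [P c]]] / [E [T [T [F [P c]]] :: [F [P c]]]]]]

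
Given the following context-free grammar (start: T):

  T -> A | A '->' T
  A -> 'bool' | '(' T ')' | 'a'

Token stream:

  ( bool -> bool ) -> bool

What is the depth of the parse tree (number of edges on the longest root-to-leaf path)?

[T [A ( [T [A bool] -> [T [A bool]]] )] -> [T [A bool]]]

5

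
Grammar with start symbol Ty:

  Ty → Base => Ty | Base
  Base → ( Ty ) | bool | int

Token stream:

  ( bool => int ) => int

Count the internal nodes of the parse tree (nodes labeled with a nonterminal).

8

[Ty [Base ( [Ty [Base bool] => [Ty [Base int]]] )] => [Ty [Base int]]]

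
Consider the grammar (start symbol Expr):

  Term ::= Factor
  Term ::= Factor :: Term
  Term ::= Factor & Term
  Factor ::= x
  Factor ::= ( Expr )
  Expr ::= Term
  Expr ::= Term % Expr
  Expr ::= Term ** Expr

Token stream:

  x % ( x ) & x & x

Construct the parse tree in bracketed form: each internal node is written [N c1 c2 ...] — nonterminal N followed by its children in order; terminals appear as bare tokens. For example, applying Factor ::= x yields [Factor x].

Expr
Term % Expr
Factor % Expr
x % Expr
x % Term
x % Factor & Term
x % ( Expr ) & Term
x % ( Term ) & Term
x % ( Factor ) & Term
x % ( x ) & Term
x % ( x ) & Factor & Term
x % ( x ) & x & Term
x % ( x ) & x & Factor
x % ( x ) & x & x

[Expr [Term [Factor x]] % [Expr [Term [Factor ( [Expr [Term [Factor x]]] )] & [Term [Factor x] & [Term [Factor x]]]]]]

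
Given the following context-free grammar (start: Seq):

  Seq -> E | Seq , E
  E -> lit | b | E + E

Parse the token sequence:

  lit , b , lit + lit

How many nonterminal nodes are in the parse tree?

[Seq [Seq [Seq [E lit]] , [E b]] , [E [E lit] + [E lit]]]

8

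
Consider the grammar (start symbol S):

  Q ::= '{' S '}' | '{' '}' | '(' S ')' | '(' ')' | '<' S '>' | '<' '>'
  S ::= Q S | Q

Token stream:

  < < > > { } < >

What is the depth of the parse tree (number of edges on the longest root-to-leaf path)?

[S [Q < [S [Q < >]] >] [S [Q { }] [S [Q < >]]]]

4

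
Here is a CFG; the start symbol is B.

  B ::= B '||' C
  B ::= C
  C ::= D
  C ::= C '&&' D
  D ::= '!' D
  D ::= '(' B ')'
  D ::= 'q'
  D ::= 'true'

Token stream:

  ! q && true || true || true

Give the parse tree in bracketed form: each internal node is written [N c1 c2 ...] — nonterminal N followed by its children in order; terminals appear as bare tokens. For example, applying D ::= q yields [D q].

[B [B [B [C [C [D ! [D q]]] && [D true]]] || [C [D true]]] || [C [D true]]]

B
B || C
B || C || C
C || C || C
C && D || C || C
D && D || C || C
! D && D || C || C
! q && D || C || C
! q && true || C || C
! q && true || D || C
! q && true || true || C
! q && true || true || D
! q && true || true || true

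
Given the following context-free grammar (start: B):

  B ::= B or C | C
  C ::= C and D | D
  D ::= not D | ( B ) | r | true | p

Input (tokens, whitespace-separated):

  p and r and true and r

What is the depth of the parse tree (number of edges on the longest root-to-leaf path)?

6

[B [C [C [C [C [D p]] and [D r]] and [D true]] and [D r]]]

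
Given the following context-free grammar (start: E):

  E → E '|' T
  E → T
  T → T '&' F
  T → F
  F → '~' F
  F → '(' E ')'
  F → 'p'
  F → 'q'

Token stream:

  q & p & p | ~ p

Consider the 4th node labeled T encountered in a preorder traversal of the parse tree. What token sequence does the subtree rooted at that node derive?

~ p

[E [E [T [T [T [F q]] & [F p]] & [F p]]] | [T [F ~ [F p]]]]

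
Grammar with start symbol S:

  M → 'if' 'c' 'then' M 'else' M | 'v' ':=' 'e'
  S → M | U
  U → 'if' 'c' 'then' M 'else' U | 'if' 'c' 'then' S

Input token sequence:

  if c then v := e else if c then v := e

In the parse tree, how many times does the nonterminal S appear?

[S [U if c then [M v := e] else [U if c then [S [M v := e]]]]]

2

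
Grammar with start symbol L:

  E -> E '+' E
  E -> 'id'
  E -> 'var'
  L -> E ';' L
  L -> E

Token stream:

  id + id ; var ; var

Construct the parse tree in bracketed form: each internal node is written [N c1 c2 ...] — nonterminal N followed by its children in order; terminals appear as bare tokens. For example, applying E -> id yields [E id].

[L [E [E id] + [E id]] ; [L [E var] ; [L [E var]]]]

L
E ; L
E + E ; L
id + E ; L
id + id ; L
id + id ; E ; L
id + id ; var ; L
id + id ; var ; E
id + id ; var ; var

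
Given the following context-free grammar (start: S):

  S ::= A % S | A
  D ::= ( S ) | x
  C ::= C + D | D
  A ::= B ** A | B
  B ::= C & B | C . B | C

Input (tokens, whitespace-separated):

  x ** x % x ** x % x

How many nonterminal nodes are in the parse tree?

[S [A [B [C [D x]]] ** [A [B [C [D x]]]]] % [S [A [B [C [D x]]] ** [A [B [C [D x]]]]] % [S [A [B [C [D x]]]]]]]

23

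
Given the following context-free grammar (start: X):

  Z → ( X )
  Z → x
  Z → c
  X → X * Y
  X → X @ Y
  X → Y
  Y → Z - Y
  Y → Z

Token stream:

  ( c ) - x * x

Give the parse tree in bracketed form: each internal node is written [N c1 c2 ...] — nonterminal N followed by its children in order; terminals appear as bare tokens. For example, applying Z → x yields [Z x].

[X [X [Y [Z ( [X [Y [Z c]]] )] - [Y [Z x]]]] * [Y [Z x]]]

X
X * Y
Y * Y
Z - Y * Y
( X ) - Y * Y
( Y ) - Y * Y
( Z ) - Y * Y
( c ) - Y * Y
( c ) - Z * Y
( c ) - x * Y
( c ) - x * Z
( c ) - x * x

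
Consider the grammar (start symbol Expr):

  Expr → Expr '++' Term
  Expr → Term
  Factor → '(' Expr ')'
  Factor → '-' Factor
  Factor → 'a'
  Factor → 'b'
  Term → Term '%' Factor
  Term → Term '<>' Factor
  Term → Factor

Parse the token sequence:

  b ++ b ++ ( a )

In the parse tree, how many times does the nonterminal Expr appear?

[Expr [Expr [Expr [Term [Factor b]]] ++ [Term [Factor b]]] ++ [Term [Factor ( [Expr [Term [Factor a]]] )]]]

4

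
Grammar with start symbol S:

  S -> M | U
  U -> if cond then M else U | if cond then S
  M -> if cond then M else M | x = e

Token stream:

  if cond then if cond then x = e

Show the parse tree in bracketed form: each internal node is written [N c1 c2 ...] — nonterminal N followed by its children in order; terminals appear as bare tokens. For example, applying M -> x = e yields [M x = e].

S
U
if cond then S
if cond then U
if cond then if cond then S
if cond then if cond then M
if cond then if cond then x = e

[S [U if cond then [S [U if cond then [S [M x = e]]]]]]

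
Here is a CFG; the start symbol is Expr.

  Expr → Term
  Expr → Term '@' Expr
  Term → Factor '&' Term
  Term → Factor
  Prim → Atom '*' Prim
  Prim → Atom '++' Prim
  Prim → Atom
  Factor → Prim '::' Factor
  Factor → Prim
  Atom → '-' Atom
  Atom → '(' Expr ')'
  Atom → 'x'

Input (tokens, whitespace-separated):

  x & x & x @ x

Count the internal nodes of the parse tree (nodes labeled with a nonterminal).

[Expr [Term [Factor [Prim [Atom x]]] & [Term [Factor [Prim [Atom x]]] & [Term [Factor [Prim [Atom x]]]]]] @ [Expr [Term [Factor [Prim [Atom x]]]]]]

18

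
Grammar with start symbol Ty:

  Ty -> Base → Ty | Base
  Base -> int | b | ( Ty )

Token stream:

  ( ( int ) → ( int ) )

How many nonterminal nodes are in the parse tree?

10

[Ty [Base ( [Ty [Base ( [Ty [Base int]] )] → [Ty [Base ( [Ty [Base int]] )]]] )]]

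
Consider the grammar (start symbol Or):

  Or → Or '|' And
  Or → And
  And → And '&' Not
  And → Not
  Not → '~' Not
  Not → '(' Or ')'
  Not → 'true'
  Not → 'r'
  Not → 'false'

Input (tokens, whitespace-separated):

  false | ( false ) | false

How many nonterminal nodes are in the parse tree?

12

[Or [Or [Or [And [Not false]]] | [And [Not ( [Or [And [Not false]]] )]]] | [And [Not false]]]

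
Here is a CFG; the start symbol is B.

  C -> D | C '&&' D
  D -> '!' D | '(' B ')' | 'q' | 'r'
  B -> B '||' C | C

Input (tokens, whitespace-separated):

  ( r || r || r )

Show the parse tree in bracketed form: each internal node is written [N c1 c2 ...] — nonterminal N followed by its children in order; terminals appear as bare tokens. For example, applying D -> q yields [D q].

[B [C [D ( [B [B [B [C [D r]]] || [C [D r]]] || [C [D r]]] )]]]

B
C
D
( B )
( B || C )
( B || C || C )
( C || C || C )
( D || C || C )
( r || C || C )
( r || D || C )
( r || r || C )
( r || r || D )
( r || r || r )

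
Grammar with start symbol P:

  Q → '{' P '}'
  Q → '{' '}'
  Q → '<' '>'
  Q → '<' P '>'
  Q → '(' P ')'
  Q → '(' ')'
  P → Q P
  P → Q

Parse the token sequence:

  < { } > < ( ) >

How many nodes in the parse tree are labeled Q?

4

[P [Q < [P [Q { }]] >] [P [Q < [P [Q ( )]] >]]]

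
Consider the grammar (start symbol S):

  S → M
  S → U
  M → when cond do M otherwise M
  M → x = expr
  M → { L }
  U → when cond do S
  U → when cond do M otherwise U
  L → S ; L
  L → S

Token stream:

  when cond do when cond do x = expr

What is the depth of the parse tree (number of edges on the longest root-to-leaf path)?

6

[S [U when cond do [S [U when cond do [S [M x = expr]]]]]]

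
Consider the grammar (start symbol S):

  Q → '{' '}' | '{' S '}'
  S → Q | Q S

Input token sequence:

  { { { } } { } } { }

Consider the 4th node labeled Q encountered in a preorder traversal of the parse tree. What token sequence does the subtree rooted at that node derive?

{ }

[S [Q { [S [Q { [S [Q { }]] }] [S [Q { }]]] }] [S [Q { }]]]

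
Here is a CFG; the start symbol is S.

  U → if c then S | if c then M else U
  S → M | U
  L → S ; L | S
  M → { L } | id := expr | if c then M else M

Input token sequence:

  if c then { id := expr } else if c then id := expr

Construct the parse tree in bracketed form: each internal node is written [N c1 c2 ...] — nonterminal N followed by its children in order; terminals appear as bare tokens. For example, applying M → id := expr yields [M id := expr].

S
U
if c then M else U
if c then { L } else U
if c then { S } else U
if c then { M } else U
if c then { id := expr } else U
if c then { id := expr } else if c then S
if c then { id := expr } else if c then M
if c then { id := expr } else if c then id := expr

[S [U if c then [M { [L [S [M id := expr]]] }] else [U if c then [S [M id := expr]]]]]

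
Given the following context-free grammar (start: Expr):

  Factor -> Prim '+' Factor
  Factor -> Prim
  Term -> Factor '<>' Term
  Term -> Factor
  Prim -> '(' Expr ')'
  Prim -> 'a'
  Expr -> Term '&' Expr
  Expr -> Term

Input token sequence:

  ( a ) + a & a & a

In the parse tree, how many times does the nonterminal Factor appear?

[Expr [Term [Factor [Prim ( [Expr [Term [Factor [Prim a]]]] )] + [Factor [Prim a]]]] & [Expr [Term [Factor [Prim a]]] & [Expr [Term [Factor [Prim a]]]]]]

5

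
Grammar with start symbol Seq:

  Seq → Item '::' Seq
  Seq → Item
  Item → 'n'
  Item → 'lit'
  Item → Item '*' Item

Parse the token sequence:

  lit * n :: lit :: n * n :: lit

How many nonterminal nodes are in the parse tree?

[Seq [Item [Item lit] * [Item n]] :: [Seq [Item lit] :: [Seq [Item [Item n] * [Item n]] :: [Seq [Item lit]]]]]

12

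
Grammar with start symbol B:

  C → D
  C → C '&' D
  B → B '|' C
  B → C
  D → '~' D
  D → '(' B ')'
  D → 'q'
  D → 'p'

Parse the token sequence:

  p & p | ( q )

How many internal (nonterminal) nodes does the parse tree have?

[B [B [C [C [D p]] & [D p]]] | [C [D ( [B [C [D q]]] )]]]

11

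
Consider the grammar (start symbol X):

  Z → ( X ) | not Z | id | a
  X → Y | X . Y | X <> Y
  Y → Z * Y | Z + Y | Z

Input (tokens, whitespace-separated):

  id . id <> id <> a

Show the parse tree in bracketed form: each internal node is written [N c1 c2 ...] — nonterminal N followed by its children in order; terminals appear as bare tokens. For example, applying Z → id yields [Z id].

X
X <> Y
X <> Y <> Y
X . Y <> Y <> Y
Y . Y <> Y <> Y
Z . Y <> Y <> Y
id . Y <> Y <> Y
id . Z <> Y <> Y
id . id <> Y <> Y
id . id <> Z <> Y
id . id <> id <> Y
id . id <> id <> Z
id . id <> id <> a

[X [X [X [X [Y [Z id]]] . [Y [Z id]]] <> [Y [Z id]]] <> [Y [Z a]]]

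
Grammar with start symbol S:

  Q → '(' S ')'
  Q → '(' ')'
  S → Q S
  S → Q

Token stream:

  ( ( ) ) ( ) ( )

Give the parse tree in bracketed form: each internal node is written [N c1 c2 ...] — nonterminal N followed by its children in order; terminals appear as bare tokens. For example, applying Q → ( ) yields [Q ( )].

[S [Q ( [S [Q ( )]] )] [S [Q ( )] [S [Q ( )]]]]

S
Q S
( S ) S
( Q ) S
( ( ) ) S
( ( ) ) Q S
( ( ) ) ( ) S
( ( ) ) ( ) Q
( ( ) ) ( ) ( )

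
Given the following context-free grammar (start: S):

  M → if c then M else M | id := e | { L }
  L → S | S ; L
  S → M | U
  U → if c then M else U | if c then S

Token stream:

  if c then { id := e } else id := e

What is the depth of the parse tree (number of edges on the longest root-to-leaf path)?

6

[S [M if c then [M { [L [S [M id := e]]] }] else [M id := e]]]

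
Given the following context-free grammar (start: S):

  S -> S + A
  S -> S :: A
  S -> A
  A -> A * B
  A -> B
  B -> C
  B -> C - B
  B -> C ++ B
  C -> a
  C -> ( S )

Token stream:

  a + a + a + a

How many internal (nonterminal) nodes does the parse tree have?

16

[S [S [S [S [A [B [C a]]]] + [A [B [C a]]]] + [A [B [C a]]]] + [A [B [C a]]]]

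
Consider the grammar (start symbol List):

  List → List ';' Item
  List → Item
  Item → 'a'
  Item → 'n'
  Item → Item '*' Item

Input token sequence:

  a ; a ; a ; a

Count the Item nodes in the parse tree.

[List [List [List [List [Item a]] ; [Item a]] ; [Item a]] ; [Item a]]

4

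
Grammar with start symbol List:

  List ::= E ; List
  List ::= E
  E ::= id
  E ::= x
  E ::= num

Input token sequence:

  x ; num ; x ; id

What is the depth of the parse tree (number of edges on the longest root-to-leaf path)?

5

[List [E x] ; [List [E num] ; [List [E x] ; [List [E id]]]]]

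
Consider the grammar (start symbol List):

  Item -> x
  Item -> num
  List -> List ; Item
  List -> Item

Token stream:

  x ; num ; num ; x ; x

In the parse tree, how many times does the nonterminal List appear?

5

[List [List [List [List [List [Item x]] ; [Item num]] ; [Item num]] ; [Item x]] ; [Item x]]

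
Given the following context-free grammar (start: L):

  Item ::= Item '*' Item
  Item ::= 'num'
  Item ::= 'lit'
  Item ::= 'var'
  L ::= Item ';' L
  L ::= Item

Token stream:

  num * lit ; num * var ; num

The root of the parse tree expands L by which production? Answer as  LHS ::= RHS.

L ::= Item ';' L

[L [Item [Item num] * [Item lit]] ; [L [Item [Item num] * [Item var]] ; [L [Item num]]]]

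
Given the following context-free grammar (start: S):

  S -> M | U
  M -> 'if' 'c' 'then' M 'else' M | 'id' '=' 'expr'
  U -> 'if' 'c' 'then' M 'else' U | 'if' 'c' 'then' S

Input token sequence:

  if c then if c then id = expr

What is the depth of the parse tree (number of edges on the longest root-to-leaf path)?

6

[S [U if c then [S [U if c then [S [M id = expr]]]]]]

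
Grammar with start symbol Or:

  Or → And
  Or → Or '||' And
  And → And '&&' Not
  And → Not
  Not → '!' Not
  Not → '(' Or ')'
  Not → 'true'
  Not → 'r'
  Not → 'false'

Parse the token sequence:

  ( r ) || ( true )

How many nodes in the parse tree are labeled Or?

[Or [Or [And [Not ( [Or [And [Not r]]] )]]] || [And [Not ( [Or [And [Not true]]] )]]]

4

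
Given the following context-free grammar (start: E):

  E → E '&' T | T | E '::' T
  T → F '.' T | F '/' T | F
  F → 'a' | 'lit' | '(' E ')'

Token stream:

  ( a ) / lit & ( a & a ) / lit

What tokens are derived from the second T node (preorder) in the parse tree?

[E [E [T [F ( [E [T [F a]]] )] / [T [F lit]]]] & [T [F ( [E [E [T [F a]]] & [T [F a]]] )] / [T [F lit]]]]

a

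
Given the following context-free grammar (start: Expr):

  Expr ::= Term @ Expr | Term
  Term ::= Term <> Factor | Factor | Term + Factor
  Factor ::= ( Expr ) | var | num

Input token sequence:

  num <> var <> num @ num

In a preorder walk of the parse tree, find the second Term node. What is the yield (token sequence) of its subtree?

num <> var

[Expr [Term [Term [Term [Factor num]] <> [Factor var]] <> [Factor num]] @ [Expr [Term [Factor num]]]]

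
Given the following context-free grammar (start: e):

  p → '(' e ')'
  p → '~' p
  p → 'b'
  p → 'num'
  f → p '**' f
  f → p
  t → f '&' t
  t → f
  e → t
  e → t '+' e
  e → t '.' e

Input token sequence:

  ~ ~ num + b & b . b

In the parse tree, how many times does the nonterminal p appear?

6

[e [t [f [p ~ [p ~ [p num]]]]] + [e [t [f [p b]] & [t [f [p b]]]] . [e [t [f [p b]]]]]]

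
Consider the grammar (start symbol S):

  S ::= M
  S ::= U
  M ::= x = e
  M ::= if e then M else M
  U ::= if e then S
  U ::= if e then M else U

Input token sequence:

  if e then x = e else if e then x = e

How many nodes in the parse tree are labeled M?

[S [U if e then [M x = e] else [U if e then [S [M x = e]]]]]

2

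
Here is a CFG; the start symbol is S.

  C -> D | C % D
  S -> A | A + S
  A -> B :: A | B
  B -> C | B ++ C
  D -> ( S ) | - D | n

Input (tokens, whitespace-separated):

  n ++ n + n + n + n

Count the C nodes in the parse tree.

[S [A [B [B [C [D n]]] ++ [C [D n]]]] + [S [A [B [C [D n]]]] + [S [A [B [C [D n]]]] + [S [A [B [C [D n]]]]]]]]

5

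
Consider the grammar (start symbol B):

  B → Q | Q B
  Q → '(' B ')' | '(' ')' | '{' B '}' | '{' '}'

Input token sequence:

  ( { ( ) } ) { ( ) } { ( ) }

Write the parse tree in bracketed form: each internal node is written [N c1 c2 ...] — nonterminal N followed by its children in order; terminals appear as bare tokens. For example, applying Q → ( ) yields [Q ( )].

[B [Q ( [B [Q { [B [Q ( )]] }]] )] [B [Q { [B [Q ( )]] }] [B [Q { [B [Q ( )]] }]]]]

B
Q B
( B ) B
( Q ) B
( { B } ) B
( { Q } ) B
( { ( ) } ) B
( { ( ) } ) Q B
( { ( ) } ) { B } B
( { ( ) } ) { Q } B
( { ( ) } ) { ( ) } B
( { ( ) } ) { ( ) } Q
( { ( ) } ) { ( ) } { B }
( { ( ) } ) { ( ) } { Q }
( { ( ) } ) { ( ) } { ( ) }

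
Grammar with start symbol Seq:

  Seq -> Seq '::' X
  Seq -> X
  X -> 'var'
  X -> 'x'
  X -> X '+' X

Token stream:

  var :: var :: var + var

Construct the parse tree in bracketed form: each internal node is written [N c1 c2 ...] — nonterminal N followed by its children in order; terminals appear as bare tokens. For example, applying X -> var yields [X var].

Seq
Seq :: X
Seq :: X :: X
X :: X :: X
var :: X :: X
var :: var :: X
var :: var :: X + X
var :: var :: var + X
var :: var :: var + var

[Seq [Seq [Seq [X var]] :: [X var]] :: [X [X var] + [X var]]]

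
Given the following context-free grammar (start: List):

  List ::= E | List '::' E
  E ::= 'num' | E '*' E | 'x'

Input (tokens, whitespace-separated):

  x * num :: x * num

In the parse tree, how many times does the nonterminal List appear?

[List [List [E [E x] * [E num]]] :: [E [E x] * [E num]]]

2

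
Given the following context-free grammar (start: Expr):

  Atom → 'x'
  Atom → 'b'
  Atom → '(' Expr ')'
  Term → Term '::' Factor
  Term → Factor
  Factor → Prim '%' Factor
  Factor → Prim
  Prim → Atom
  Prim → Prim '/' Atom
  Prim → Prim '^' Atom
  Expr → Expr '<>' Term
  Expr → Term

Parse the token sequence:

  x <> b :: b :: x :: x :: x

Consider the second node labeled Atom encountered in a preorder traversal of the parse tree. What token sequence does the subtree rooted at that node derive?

b

[Expr [Expr [Term [Factor [Prim [Atom x]]]]] <> [Term [Term [Term [Term [Term [Factor [Prim [Atom b]]]] :: [Factor [Prim [Atom b]]]] :: [Factor [Prim [Atom x]]]] :: [Factor [Prim [Atom x]]]] :: [Factor [Prim [Atom x]]]]]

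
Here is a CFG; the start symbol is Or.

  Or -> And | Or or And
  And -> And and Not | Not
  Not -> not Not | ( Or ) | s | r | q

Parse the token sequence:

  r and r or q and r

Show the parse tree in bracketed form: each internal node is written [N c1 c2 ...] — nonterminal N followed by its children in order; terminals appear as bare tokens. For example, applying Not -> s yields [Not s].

[Or [Or [And [And [Not r]] and [Not r]]] or [And [And [Not q]] and [Not r]]]

Or
Or or And
And or And
And and Not or And
Not and Not or And
r and Not or And
r and r or And
r and r or And and Not
r and r or Not and Not
r and r or q and Not
r and r or q and r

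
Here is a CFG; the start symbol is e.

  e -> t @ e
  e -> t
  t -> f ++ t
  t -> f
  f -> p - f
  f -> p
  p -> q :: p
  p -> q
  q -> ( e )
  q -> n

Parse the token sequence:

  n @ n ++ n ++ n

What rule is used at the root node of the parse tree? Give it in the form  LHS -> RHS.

[e [t [f [p [q n]]]] @ [e [t [f [p [q n]]] ++ [t [f [p [q n]]] ++ [t [f [p [q n]]]]]]]]

e -> t @ e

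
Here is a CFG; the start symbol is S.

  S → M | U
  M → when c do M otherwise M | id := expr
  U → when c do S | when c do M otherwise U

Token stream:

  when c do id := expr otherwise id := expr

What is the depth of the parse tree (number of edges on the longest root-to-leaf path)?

[S [M when c do [M id := expr] otherwise [M id := expr]]]

3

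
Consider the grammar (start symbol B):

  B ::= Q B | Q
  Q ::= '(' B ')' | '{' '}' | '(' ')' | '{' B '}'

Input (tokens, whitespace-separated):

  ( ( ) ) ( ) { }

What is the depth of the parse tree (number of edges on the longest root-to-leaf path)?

4

[B [Q ( [B [Q ( )]] )] [B [Q ( )] [B [Q { }]]]]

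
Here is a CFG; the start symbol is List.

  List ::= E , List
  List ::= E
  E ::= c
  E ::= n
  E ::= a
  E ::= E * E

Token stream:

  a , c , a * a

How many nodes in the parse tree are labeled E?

5

[List [E a] , [List [E c] , [List [E [E a] * [E a]]]]]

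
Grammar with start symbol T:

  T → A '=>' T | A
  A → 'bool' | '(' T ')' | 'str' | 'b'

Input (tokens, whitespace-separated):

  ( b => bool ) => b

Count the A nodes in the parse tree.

[T [A ( [T [A b] => [T [A bool]]] )] => [T [A b]]]

4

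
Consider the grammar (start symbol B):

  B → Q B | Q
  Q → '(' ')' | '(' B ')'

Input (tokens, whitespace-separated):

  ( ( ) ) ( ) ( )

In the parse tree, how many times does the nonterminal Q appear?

4

[B [Q ( [B [Q ( )]] )] [B [Q ( )] [B [Q ( )]]]]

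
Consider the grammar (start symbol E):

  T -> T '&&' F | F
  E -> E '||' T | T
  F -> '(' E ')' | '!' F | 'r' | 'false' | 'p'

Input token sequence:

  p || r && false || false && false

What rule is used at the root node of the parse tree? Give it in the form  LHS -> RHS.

[E [E [E [T [F p]]] || [T [T [F r]] && [F false]]] || [T [T [F false]] && [F false]]]

E -> E '||' T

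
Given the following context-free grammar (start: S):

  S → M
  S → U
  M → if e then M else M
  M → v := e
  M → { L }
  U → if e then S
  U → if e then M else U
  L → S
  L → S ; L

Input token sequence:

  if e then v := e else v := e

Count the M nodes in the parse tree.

[S [M if e then [M v := e] else [M v := e]]]

3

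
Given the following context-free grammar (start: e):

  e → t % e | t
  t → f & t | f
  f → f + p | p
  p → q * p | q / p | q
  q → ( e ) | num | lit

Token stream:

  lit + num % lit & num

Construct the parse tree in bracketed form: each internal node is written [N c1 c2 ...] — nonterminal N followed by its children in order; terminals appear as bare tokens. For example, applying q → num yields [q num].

e
t % e
f % e
f + p % e
p + p % e
q + p % e
lit + p % e
lit + q % e
lit + num % e
lit + num % t
lit + num % f & t
lit + num % p & t
lit + num % q & t
lit + num % lit & t
lit + num % lit & f
lit + num % lit & p
lit + num % lit & q
lit + num % lit & num

[e [t [f [f [p [q lit]]] + [p [q num]]]] % [e [t [f [p [q lit]]] & [t [f [p [q num]]]]]]]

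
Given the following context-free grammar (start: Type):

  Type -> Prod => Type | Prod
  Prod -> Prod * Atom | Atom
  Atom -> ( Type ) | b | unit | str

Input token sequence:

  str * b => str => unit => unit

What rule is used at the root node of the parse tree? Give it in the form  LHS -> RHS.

Type -> Prod => Type

[Type [Prod [Prod [Atom str]] * [Atom b]] => [Type [Prod [Atom str]] => [Type [Prod [Atom unit]] => [Type [Prod [Atom unit]]]]]]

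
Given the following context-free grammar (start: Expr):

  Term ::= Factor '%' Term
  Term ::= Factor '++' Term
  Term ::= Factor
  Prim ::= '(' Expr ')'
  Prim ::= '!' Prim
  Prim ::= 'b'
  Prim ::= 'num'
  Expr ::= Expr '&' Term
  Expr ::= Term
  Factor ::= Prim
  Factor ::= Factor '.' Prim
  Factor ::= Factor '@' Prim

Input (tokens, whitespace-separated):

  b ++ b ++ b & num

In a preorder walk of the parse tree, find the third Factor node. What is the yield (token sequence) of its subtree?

b

[Expr [Expr [Term [Factor [Prim b]] ++ [Term [Factor [Prim b]] ++ [Term [Factor [Prim b]]]]]] & [Term [Factor [Prim num]]]]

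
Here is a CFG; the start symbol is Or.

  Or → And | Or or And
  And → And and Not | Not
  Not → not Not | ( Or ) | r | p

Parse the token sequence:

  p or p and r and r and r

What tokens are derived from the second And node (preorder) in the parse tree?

[Or [Or [And [Not p]]] or [And [And [And [And [Not p]] and [Not r]] and [Not r]] and [Not r]]]

p and r and r and r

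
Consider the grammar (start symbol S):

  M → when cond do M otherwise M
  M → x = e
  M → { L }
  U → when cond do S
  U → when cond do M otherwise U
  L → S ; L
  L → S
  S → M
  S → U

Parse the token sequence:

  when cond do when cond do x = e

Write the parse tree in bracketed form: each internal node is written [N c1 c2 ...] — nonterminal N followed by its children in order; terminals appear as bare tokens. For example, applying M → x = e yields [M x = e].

[S [U when cond do [S [U when cond do [S [M x = e]]]]]]

S
U
when cond do S
when cond do U
when cond do when cond do S
when cond do when cond do M
when cond do when cond do x = e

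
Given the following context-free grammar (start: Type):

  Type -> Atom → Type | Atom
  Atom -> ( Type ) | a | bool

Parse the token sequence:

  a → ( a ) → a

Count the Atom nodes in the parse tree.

[Type [Atom a] → [Type [Atom ( [Type [Atom a]] )] → [Type [Atom a]]]]

4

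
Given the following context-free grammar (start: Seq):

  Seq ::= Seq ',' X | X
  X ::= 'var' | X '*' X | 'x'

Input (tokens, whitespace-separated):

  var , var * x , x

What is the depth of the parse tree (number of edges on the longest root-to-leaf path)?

4

[Seq [Seq [Seq [X var]] , [X [X var] * [X x]]] , [X x]]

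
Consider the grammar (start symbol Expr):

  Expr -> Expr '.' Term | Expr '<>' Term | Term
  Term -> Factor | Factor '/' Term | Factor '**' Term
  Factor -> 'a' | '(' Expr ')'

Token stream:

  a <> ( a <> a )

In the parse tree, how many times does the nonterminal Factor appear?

4

[Expr [Expr [Term [Factor a]]] <> [Term [Factor ( [Expr [Expr [Term [Factor a]]] <> [Term [Factor a]]] )]]]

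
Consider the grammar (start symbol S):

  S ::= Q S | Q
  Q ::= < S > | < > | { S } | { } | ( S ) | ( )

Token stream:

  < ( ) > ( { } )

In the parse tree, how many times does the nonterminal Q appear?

[S [Q < [S [Q ( )]] >] [S [Q ( [S [Q { }]] )]]]

4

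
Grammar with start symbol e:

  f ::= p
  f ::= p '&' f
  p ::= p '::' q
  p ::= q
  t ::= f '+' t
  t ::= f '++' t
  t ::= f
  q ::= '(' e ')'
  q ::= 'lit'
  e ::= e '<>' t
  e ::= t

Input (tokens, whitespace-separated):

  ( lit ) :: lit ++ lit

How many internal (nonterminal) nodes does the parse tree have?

16

[e [t [f [p [p [q ( [e [t [f [p [q lit]]]]] )]] :: [q lit]]] ++ [t [f [p [q lit]]]]]]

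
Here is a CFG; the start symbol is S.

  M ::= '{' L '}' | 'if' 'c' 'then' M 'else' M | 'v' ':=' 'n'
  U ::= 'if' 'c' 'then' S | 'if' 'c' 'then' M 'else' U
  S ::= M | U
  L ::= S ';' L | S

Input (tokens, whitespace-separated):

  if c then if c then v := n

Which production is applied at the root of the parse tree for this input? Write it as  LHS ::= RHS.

S ::= U

[S [U if c then [S [U if c then [S [M v := n]]]]]]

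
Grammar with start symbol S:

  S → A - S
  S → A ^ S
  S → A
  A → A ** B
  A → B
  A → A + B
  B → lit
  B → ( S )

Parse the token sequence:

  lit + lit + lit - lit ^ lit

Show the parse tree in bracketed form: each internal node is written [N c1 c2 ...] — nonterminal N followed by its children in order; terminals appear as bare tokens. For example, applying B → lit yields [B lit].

[S [A [A [A [B lit]] + [B lit]] + [B lit]] - [S [A [B lit]] ^ [S [A [B lit]]]]]

S
A - S
A + B - S
A + B + B - S
B + B + B - S
lit + B + B - S
lit + lit + B - S
lit + lit + lit - S
lit + lit + lit - A ^ S
lit + lit + lit - B ^ S
lit + lit + lit - lit ^ S
lit + lit + lit - lit ^ A
lit + lit + lit - lit ^ B
lit + lit + lit - lit ^ lit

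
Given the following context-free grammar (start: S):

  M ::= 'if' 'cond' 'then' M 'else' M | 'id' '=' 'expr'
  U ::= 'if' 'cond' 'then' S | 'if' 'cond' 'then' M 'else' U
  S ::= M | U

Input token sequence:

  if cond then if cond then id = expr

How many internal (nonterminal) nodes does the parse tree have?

[S [U if cond then [S [U if cond then [S [M id = expr]]]]]]

6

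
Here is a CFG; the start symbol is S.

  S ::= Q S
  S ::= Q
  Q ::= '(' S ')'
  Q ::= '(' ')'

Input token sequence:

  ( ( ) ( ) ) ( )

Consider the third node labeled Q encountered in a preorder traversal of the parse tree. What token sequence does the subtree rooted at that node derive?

( )

[S [Q ( [S [Q ( )] [S [Q ( )]]] )] [S [Q ( )]]]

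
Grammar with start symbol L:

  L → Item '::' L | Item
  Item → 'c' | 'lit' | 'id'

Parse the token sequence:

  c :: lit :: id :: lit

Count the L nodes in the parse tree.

4

[L [Item c] :: [L [Item lit] :: [L [Item id] :: [L [Item lit]]]]]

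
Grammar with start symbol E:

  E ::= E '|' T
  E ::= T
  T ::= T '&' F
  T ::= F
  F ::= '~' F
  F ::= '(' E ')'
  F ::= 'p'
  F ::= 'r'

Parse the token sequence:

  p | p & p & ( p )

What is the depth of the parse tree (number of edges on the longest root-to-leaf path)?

6

[E [E [T [F p]]] | [T [T [T [F p]] & [F p]] & [F ( [E [T [F p]]] )]]]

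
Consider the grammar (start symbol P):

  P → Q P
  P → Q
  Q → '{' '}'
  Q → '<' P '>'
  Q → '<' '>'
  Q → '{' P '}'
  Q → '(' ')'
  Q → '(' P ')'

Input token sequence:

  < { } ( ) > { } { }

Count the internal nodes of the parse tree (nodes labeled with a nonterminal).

10

[P [Q < [P [Q { }] [P [Q ( )]]] >] [P [Q { }] [P [Q { }]]]]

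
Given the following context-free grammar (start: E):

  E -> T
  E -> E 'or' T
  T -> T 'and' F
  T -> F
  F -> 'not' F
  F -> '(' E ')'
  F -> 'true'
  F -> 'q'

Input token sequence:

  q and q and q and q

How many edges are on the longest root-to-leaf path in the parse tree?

[E [T [T [T [T [F q]] and [F q]] and [F q]] and [F q]]]

6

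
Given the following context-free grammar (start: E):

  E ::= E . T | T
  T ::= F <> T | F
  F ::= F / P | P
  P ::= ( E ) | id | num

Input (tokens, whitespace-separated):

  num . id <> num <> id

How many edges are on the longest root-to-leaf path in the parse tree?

6

[E [E [T [F [P num]]]] . [T [F [P id]] <> [T [F [P num]] <> [T [F [P id]]]]]]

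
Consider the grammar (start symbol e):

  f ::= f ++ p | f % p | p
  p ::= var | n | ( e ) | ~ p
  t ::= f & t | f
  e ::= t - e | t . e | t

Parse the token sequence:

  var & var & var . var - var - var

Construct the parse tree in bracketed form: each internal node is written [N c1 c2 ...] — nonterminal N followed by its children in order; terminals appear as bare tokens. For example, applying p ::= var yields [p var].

[e [t [f [p var]] & [t [f [p var]] & [t [f [p var]]]]] . [e [t [f [p var]]] - [e [t [f [p var]]] - [e [t [f [p var]]]]]]]

e
t . e
f & t . e
p & t . e
var & t . e
var & f & t . e
var & p & t . e
var & var & t . e
var & var & f . e
var & var & p . e
var & var & var . e
var & var & var . t - e
var & var & var . f - e
var & var & var . p - e
var & var & var . var - e
var & var & var . var - t - e
var & var & var . var - f - e
var & var & var . var - p - e
var & var & var . var - var - e
var & var & var . var - var - t
var & var & var . var - var - f
var & var & var . var - var - p
var & var & var . var - var - var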